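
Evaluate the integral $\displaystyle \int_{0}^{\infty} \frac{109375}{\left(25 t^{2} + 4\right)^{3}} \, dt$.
$\frac{65625 \pi}{512}$

Recall the elementary integral
$$J(a) = \int_{0}^{\infty} \frac{7}{a^{2} + t^{2}} \, dt = \frac{7 \pi}{2 a}.$$

Differentiating under the integral sign with respect to $a$,
$$\frac{dJ}{da} = \int_{0}^{\infty} - \frac{14 a}{\left(a^{2} + t^{2}\right)^{2}} \, dt = - \frac{7 \pi}{2 a^{2}},$$
so $\int_{0}^{\infty} \frac{7}{\left(a^{2} + t^{2}\right)^{2}} \, dt = \frac{7 \pi}{4 a^{3}}$.

Repeating — each differentiation of $1/(t^2+a^2)^j$ produces $-2ja/(t^2+a^2)^{j+1}$ — and dividing through by $-2ja$ at each step yields, after $2$ differentiations in total,
$$\int_{0}^{\infty} \frac{7}{\left(a^{2} + t^{2}\right)^{3}} \, dt = \frac{21 \pi}{16 a^{5}}.$$

Setting $a = \frac{2}{5}$:
$$I = \frac{65625 \pi}{512}.$$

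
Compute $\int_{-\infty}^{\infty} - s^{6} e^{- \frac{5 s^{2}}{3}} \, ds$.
$- \frac{81 \sqrt{15} \sqrt{\pi}}{1000}$

Start from the elementary integral
$$J(a) = \int_{-\infty}^{\infty} - e^{- a s^{2}} \, ds = - \frac{\sqrt{\pi}}{\sqrt{a}}.$$

Differentiating under the integral sign brings down a factor of $(-s^2)$:
$$\frac{dJ}{da} = \int_{-\infty}^{\infty} s^{2} e^{- a s^{2}} \, ds = \frac{\sqrt{\pi}}{2 a^{\frac{3}{2}}}.$$

Repeating $3$ times in total — each differentiation brings down another $(-s^2)$ — gives
$$\frac{d^{3}J}{da^{3}} = \int_{-\infty}^{\infty} s^{6} e^{- a s^{2}} \, ds = \frac{15 \sqrt{\pi}}{8 a^{\frac{7}{2}}},$$
and the integrand here is $(-1)^{3}$ times the target integrand, so $I = (-1)^{3}\,\frac{d^{3}J}{da^{3}} = - \frac{15 \sqrt{\pi}}{8 a^{\frac{7}{2}}}$.

Setting $a = \frac{5}{3}$:
$$I = - \frac{81 \sqrt{15} \sqrt{\pi}}{1000}.$$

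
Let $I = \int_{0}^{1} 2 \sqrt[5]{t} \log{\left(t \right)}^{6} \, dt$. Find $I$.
$\frac{390625}{972}$

Begin with the known integral
$$J(a) = \int_{0}^{1} 2 t^{a} \, dt = \frac{2}{a + 1}.$$

Differentiating under the integral sign brings down a factor of $\ln t$:
$$\frac{dJ}{da} = \int_{0}^{1} 2 t^{a} \log{\left(t \right)} \, dt = - \frac{2}{\left(a + 1\right)^{2}}.$$

Repeating $6$ times in total — each differentiation brings down another $\ln t$ — gives
$$\frac{d^{6}J}{da^{6}} = \int_{0}^{1} 2 t^{a} \log{\left(t \right)}^{6} \, dt = \frac{1440}{\left(a + 1\right)^{7}},$$
and the integrand here is exactly the target integrand, so $I = \frac{1440}{\left(a + 1\right)^{7}}$.

Setting $a = \frac{1}{5}$:
$$I = \frac{390625}{972}.$$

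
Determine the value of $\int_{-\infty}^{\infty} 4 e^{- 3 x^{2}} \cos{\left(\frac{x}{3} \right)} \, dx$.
$\frac{4 \sqrt{3} \sqrt{\pi}}{3 e^{\frac{1}{108}}}$

Define $I(b) = \int_{-\infty}^{\infty} 4 e^{- 3 x^{2}} \cos{\left(b x \right)} \, dx$.

Differentiating under the integral sign,
$$I'(b) = \int_{-\infty}^{\infty} - 4 x e^{- 3 x^{2}} \sin{\left(b x \right)} \, dx.$$

Integrate $\int_{-\infty}^{\infty} x \sin(b x)\, e^{- 3 x^{2}}\, dx$ by parts with $u = \sin(b x)$ and $dv = x\, e^{- 3 x^{2}}\, dx$, giving $v = - \frac{e^{- 3 x^{2}}}{6}$. The boundary term vanishes and
$$\int_{-\infty}^{\infty} x \sin(b x)\, e^{- 3 x^{2}}\, dx = \frac{b}{6} \int_{-\infty}^{\infty} \cos(b x)\, e^{- 3 x^{2}}\, dx,$$
so $I'(b) = - \frac{b}{6}\, I(b)$.

This is a separable first-order ODE; solving with the initial condition $I(0) = \int_{-\infty}^{\infty} 4 e^{- 3 x^{2}}\,dx = \frac{4 \sqrt{3} \sqrt{\pi}}{3}$ gives
$$I(b) = \frac{4 \sqrt{3} \sqrt{\pi} e^{- \frac{b^{2}}{12}}}{3}.$$

Setting $b = \frac{1}{3}$:
$$I = \frac{4 \sqrt{3} \sqrt{\pi}}{3 e^{\frac{1}{108}}}.$$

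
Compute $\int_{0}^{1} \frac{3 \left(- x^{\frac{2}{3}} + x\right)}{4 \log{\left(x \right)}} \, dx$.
$- \frac{3 \log{\left(5 \right)}}{4} + \frac{3 \log{\left(6 \right)}}{4}$

Consider the one-parameter family: let $I(a) = \int_{0}^{1} \frac{3 \left(- x^{\frac{2}{3}} + x^{a}\right)}{4 \log{\left(x \right)}} \, dx$.

Since $\dfrac{\partial}{\partial a}\,x^{a} = x^{a} \ln x$, the $\ln x$ in the denominator cancels and
$$\frac{dI}{da} = \int_{0}^{1} \frac{3}{4} x^{a} \, dx = \frac{3}{4} \left[\frac{x^{a+1}}{a+1}\right]_0^1 = \frac{3}{4 \left(a + 1\right)}.$$

Integrating with respect to $a$ gives $I(a) = \log{\left(\frac{3^{\frac{3}{4}} \sqrt[4]{5} \left(a + 1\right)^{\frac{3}{4}}}{5} \right)} + C$.

At $a = \frac{2}{3}$ the integrand is identically $0$, so $I(\frac{2}{3}) = 0$. The closed form gives $0$, hence $C = 0$.

Setting $a = 1$:
$$I = - \frac{3 \log{\left(5 \right)}}{4} + \frac{3 \log{\left(6 \right)}}{4}.$$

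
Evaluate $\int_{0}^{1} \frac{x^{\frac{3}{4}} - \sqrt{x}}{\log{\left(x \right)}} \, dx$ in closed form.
$- \log{\left(6 \right)} + \log{\left(7 \right)}$

Consider the one-parameter family: let $I(a) = \int_{0}^{1} \frac{x^{\frac{3}{4}} - x^{a}}{\log{\left(x \right)}} \, dx$.

Since $\dfrac{\partial}{\partial a}\,x^{a} = x^{a} \ln x$, the $\ln x$ in the denominator cancels and
$$\frac{dI}{da} = \int_{0}^{1} -1 x^{a} \, dx = -1 \left[\frac{x^{a+1}}{a+1}\right]_0^1 = - \frac{1}{a + 1}.$$

Integrating with respect to $a$ gives $I(a) = - \log{\left(\frac{4 a}{7} + \frac{4}{7} \right)} + C$.

At $a = \frac{3}{4}$ the integrand is identically $0$, so $I(\frac{3}{4}) = 0$. The closed form gives $0$, hence $C = 0$.

Setting $a = \frac{1}{2}$:
$$I = - \log{\left(6 \right)} + \log{\left(7 \right)}.$$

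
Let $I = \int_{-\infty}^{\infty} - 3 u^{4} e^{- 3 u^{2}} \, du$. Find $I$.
$- \frac{\sqrt{3} \sqrt{\pi}}{12}$

Begin with the known integral
$$J(a) = \int_{-\infty}^{\infty} - 3 e^{- a u^{2}} \, du = - \frac{3 \sqrt{\pi}}{\sqrt{a}}.$$

Differentiating under the integral sign brings down a factor of $(-u^2)$:
$$\frac{dJ}{da} = \int_{-\infty}^{\infty} 3 u^{2} e^{- a u^{2}} \, du = \frac{3 \sqrt{\pi}}{2 a^{\frac{3}{2}}}.$$

Repeating twice in total — each differentiation brings down another $(-u^2)$ — gives
$$\frac{d^{2}J}{da^{2}} = \int_{-\infty}^{\infty} - 3 u^{4} e^{- a u^{2}} \, du = - \frac{9 \sqrt{\pi}}{4 a^{\frac{5}{2}}},$$
and the integrand here is exactly the target integrand, so $I = - \frac{9 \sqrt{\pi}}{4 a^{\frac{5}{2}}}$.

Setting $a = 3$:
$$I = - \frac{\sqrt{3} \sqrt{\pi}}{12}.$$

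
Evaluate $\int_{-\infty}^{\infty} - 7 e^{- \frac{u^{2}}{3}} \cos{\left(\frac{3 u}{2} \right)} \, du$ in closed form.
$- \frac{7 \sqrt{3} \sqrt{\pi}}{e^{\frac{27}{16}}}$

Treat the cosine frequency as a parameter and define $I(b) = \int_{-\infty}^{\infty} - 7 e^{- \frac{u^{2}}{3}} \cos{\left(b u \right)} \, du$.

Differentiating under the integral sign,
$$I'(b) = \int_{-\infty}^{\infty} 7 u e^{- \frac{u^{2}}{3}} \sin{\left(b u \right)} \, du.$$

Integrate $\int_{-\infty}^{\infty} u \sin(b u)\, e^{- \frac{u^{2}}{3}}\, du$ by parts with $w = \sin(b u)$ and $dv = u\, e^{- \frac{u^{2}}{3}}\, du$, giving $v = - \frac{3 e^{- \frac{u^{2}}{3}}}{2}$. The boundary term vanishes and
$$\int_{-\infty}^{\infty} u \sin(b u)\, e^{- \frac{u^{2}}{3}}\, du = \frac{3 b}{2} \int_{-\infty}^{\infty} \cos(b u)\, e^{- \frac{u^{2}}{3}}\, du,$$
so $I'(b) = - \frac{3 b}{2}\, I(b)$.

This is a separable first-order ODE; solving with the initial condition $I(0) = \int_{-\infty}^{\infty} - 7 e^{- \frac{u^{2}}{3}}\,du = - 7 \sqrt{3} \sqrt{\pi}$ gives
$$I(b) = - 7 \sqrt{3} \sqrt{\pi} e^{- \frac{3 b^{2}}{4}}.$$

Setting $b = \frac{3}{2}$:
$$I = - \frac{7 \sqrt{3} \sqrt{\pi}}{e^{\frac{27}{16}}}.$$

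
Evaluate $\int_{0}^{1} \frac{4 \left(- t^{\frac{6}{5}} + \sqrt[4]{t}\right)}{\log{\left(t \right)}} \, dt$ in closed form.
$\log{\left(\frac{390625}{3748096} \right)}$

Introduce a parameter $a$ in the exponent: let $I(a) = \int_{0}^{1} \frac{4 \left(- t^{\frac{6}{5}} + t^{a}\right)}{\log{\left(t \right)}} \, dt$.

Since $\dfrac{\partial}{\partial a}\,t^{a} = t^{a} \ln t$, the $\ln t$ in the denominator cancels and
$$\frac{dI}{da} = \int_{0}^{1} 4 t^{a} \, dt = 4 \left[\frac{t^{a+1}}{a+1}\right]_0^1 = \frac{4}{a + 1}.$$

Integrating with respect to $a$ gives $I(a) = \log{\left(\frac{625 \left(a + 1\right)^{4}}{14641} \right)} + C$.

At $a = \frac{6}{5}$ the integrand is identically $0$, so $I(\frac{6}{5}) = 0$. The closed form gives $0$, hence $C = 0$.

Setting $a = \frac{1}{4}$:
$$I = \log{\left(\frac{390625}{3748096} \right)}.$$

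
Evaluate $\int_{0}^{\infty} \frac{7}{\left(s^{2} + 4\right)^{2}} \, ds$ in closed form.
$\frac{7 \pi}{32}$

Begin with the known result
$$J(a) = \int_{0}^{\infty} \frac{7}{a^{2} + s^{2}} \, ds = \frac{7 \pi}{2 a}.$$

Differentiating under the integral sign with respect to $a$,
$$\frac{dJ}{da} = \int_{0}^{\infty} - \frac{14 a}{\left(a^{2} + s^{2}\right)^{2}} \, ds = - \frac{7 \pi}{2 a^{2}},$$
so $\int_{0}^{\infty} \frac{7}{\left(a^{2} + s^{2}\right)^{2}} \, ds = \frac{7 \pi}{4 a^{3}}$.

Setting $a = 2$:
$$I = \frac{7 \pi}{32}.$$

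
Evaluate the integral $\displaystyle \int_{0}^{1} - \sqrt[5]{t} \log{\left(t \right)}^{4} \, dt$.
$- \frac{3125}{324}$

Consider the simpler parametrised integral
$$J(a) = \int_{0}^{1} - t^{a} \, dt = - \frac{1}{a + 1}.$$

Differentiating under the integral sign brings down a factor of $\ln t$:
$$\frac{dJ}{da} = \int_{0}^{1} - t^{a} \log{\left(t \right)} \, dt = \frac{1}{\left(a + 1\right)^{2}}.$$

Repeating $4$ times in total — each differentiation brings down another $\ln t$ — gives
$$\frac{d^{4}J}{da^{4}} = \int_{0}^{1} - t^{a} \log{\left(t \right)}^{4} \, dt = - \frac{24}{\left(a + 1\right)^{5}},$$
and the integrand here is exactly the target integrand, so $I = - \frac{24}{\left(a + 1\right)^{5}}$.

Setting $a = \frac{1}{5}$:
$$I = - \frac{3125}{324}.$$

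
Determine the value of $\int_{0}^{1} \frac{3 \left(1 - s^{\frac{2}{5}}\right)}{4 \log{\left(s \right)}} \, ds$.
$- \frac{3 \log{\left(7 \right)}}{4} + \frac{3 \log{\left(5 \right)}}{4}$

Replace the exponent $\frac{2}{5}$ by a parameter $a$: let $I(a) = \int_{0}^{1} \frac{3 \left(1 - s^{a}\right)}{4 \log{\left(s \right)}} \, ds$.

Since $\dfrac{\partial}{\partial a}\,s^{a} = s^{a} \ln s$, the $\ln s$ in the denominator cancels and
$$\frac{dI}{da} = \int_{0}^{1} - \frac{3}{4} s^{a} \, ds = - \frac{3}{4} \left[\frac{s^{a+1}}{a+1}\right]_0^1 = - \frac{3}{4 a + 4}.$$

Integrating with respect to $a$ gives $I(a) = - \frac{3 \log{\left(a + 1 \right)}}{4} + C$.

At $a = 0$ the integrand is identically $0$, so $I(0) = 0$. The closed form gives $0$, hence $C = 0$.

Setting $a = \frac{2}{5}$:
$$I = - \frac{3 \log{\left(7 \right)}}{4} + \frac{3 \log{\left(5 \right)}}{4}.$$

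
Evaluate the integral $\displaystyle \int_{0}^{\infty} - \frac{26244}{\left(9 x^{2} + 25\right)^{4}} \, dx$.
$- \frac{2187 \pi}{125000}$

Begin with the known result
$$J(a) = \int_{0}^{\infty} - \frac{4}{a^{2} + x^{2}} \, dx = - \frac{2 \pi}{a}.$$

Differentiating under the integral sign with respect to $a$,
$$\frac{dJ}{da} = \int_{0}^{\infty} \frac{8 a}{\left(a^{2} + x^{2}\right)^{2}} \, dx = \frac{2 \pi}{a^{2}},$$
so $\int_{0}^{\infty} - \frac{4}{\left(a^{2} + x^{2}\right)^{2}} \, dx = - \frac{\pi}{a^{3}}$.

Repeating — each differentiation of $1/(x^2+a^2)^j$ produces $-2ja/(x^2+a^2)^{j+1}$ — and dividing through by $-2ja$ at each step yields, after $3$ differentiations in total,
$$\int_{0}^{\infty} - \frac{4}{\left(a^{2} + x^{2}\right)^{4}} \, dx = - \frac{5 \pi}{8 a^{7}}.$$

Setting $a = \frac{5}{3}$:
$$I = - \frac{2187 \pi}{125000}.$$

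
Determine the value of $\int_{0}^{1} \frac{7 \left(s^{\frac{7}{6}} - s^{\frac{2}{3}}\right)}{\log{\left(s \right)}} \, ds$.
$- \log{\left(\frac{10000000}{62748517} \right)}$

Introduce a parameter $a$ in the exponent: let $I(a) = \int_{0}^{1} \frac{7 \left(s^{\frac{7}{6}} - s^{a}\right)}{\log{\left(s \right)}} \, ds$.

Since $\dfrac{\partial}{\partial a}\,s^{a} = s^{a} \ln s$, the $\ln s$ in the denominator cancels and
$$\frac{dI}{da} = \int_{0}^{1} -7 s^{a} \, ds = -7 \left[\frac{s^{a+1}}{a+1}\right]_0^1 = - \frac{7}{a + 1}.$$

Integrating with respect to $a$ gives $I(a) = - \log{\left(\frac{279936 \left(a + 1\right)^{7}}{62748517} \right)} + C$.

At $a = \frac{7}{6}$ the integrand is identically $0$, so $I(\frac{7}{6}) = 0$. The closed form gives $0$, hence $C = 0$.

Setting $a = \frac{2}{3}$:
$$I = - \log{\left(\frac{10000000}{62748517} \right)}.$$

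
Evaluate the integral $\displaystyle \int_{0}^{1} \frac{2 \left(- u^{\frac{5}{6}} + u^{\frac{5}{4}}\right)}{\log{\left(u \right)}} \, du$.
$- \log{\left(\frac{484}{729} \right)}$

Replace the exponent $\frac{5}{6}$ by a parameter $a$: let $I(a) = \int_{0}^{1} \frac{2 \left(u^{\frac{5}{4}} - u^{a}\right)}{\log{\left(u \right)}} \, du$.

Since $\dfrac{\partial}{\partial a}\,u^{a} = u^{a} \ln u$, the $\ln u$ in the denominator cancels and
$$\frac{dI}{da} = \int_{0}^{1} -2 u^{a} \, du = -2 \left[\frac{u^{a+1}}{a+1}\right]_0^1 = - \frac{2}{a + 1}.$$

Integrating with respect to $a$ gives $I(a) = - \log{\left(\frac{16 \left(a + 1\right)^{2}}{81} \right)} + C$.

At $a = \frac{5}{4}$ the integrand is identically $0$, so $I(\frac{5}{4}) = 0$. The closed form gives $0$, hence $C = 0$.

Setting $a = \frac{5}{6}$:
$$I = - \log{\left(\frac{484}{729} \right)}.$$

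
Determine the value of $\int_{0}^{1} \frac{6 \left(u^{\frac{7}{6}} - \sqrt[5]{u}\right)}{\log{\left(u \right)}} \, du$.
$- \log{\left(\frac{2176782336}{75418890625} \right)}$

Introduce a parameter $a$ in the exponent: let $I(a) = \int_{0}^{1} \frac{6 \left(u^{\frac{7}{6}} - u^{a}\right)}{\log{\left(u \right)}} \, du$.

Since $\dfrac{\partial}{\partial a}\,u^{a} = u^{a} \ln u$, the $\ln u$ in the denominator cancels and
$$\frac{dI}{da} = \int_{0}^{1} -6 u^{a} \, du = -6 \left[\frac{u^{a+1}}{a+1}\right]_0^1 = - \frac{6}{a + 1}.$$

Integrating with respect to $a$ gives $I(a) = - \log{\left(\frac{46656 \left(a + 1\right)^{6}}{4826809} \right)} + C$.

At $a = \frac{7}{6}$ the integrand is identically $0$, so $I(\frac{7}{6}) = 0$. The closed form gives $0$, hence $C = 0$.

Setting $a = \frac{1}{5}$:
$$I = - \log{\left(\frac{2176782336}{75418890625} \right)}.$$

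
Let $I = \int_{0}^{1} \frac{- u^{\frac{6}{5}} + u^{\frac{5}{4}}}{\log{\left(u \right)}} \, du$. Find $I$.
$\log{\left(\frac{45}{44} \right)}$

Replace the exponent $\frac{5}{4}$ by a parameter $a$: let $I(a) = \int_{0}^{1} \frac{- u^{\frac{6}{5}} + u^{a}}{\log{\left(u \right)}} \, du$.

Since $\dfrac{\partial}{\partial a}\,u^{a} = u^{a} \ln u$, the $\ln u$ in the denominator cancels and
$$\frac{dI}{da} = \int_{0}^{1} u^{a} \, du = \left[\frac{u^{a+1}}{a+1}\right]_0^1 = \frac{1}{a + 1}.$$

Integrating with respect to $a$ gives $I(a) = \log{\left(\frac{5 a}{11} + \frac{5}{11} \right)} + C$.

At $a = \frac{6}{5}$ the integrand is identically $0$, so $I(\frac{6}{5}) = 0$. The closed form gives $0$, hence $C = 0$.

Setting $a = \frac{5}{4}$:
$$I = \log{\left(\frac{45}{44} \right)}.$$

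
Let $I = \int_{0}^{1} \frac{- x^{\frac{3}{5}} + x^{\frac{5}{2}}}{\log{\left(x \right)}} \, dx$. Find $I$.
$\log{\left(\frac{35}{16} \right)}$

Introduce a parameter $a$ in the exponent: let $I(a) = \int_{0}^{1} \frac{- x^{\frac{3}{5}} + x^{a}}{\log{\left(x \right)}} \, dx$.

Since $\dfrac{\partial}{\partial a}\,x^{a} = x^{a} \ln x$, the $\ln x$ in the denominator cancels and
$$\frac{dI}{da} = \int_{0}^{1} x^{a} \, dx = \left[\frac{x^{a+1}}{a+1}\right]_0^1 = \frac{1}{a + 1}.$$

Integrating with respect to $a$ gives $I(a) = \log{\left(\frac{5 a}{8} + \frac{5}{8} \right)} + C$.

At $a = \frac{3}{5}$ the integrand is identically $0$, so $I(\frac{3}{5}) = 0$. The closed form gives $0$, hence $C = 0$.

Setting $a = \frac{5}{2}$:
$$I = \log{\left(\frac{35}{16} \right)}.$$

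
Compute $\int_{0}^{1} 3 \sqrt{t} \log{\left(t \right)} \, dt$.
$- \frac{4}{3}$

Start from the elementary integral
$$J(a) = \int_{0}^{1} 3 t^{a} \, dt = \frac{3}{a + 1}.$$

Differentiating under the integral sign brings down a factor of $\ln t$:
$$\frac{dJ}{da} = \int_{0}^{1} 3 t^{a} \log{\left(t \right)} \, dt = - \frac{3}{\left(a + 1\right)^{2}}.$$

The integral on the left is $I$, so $I = - \frac{3}{\left(a + 1\right)^{2}}$.

Setting $a = \frac{1}{2}$:
$$I = - \frac{4}{3}.$$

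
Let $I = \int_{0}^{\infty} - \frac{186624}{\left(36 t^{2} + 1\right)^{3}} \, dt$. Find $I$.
$- 5832 \pi$

Start from the standard arctangent integral
$$J(a) = \int_{0}^{\infty} - \frac{4}{a^{2} + t^{2}} \, dt = - \frac{2 \pi}{a}.$$

Differentiating under the integral sign with respect to $a$,
$$\frac{dJ}{da} = \int_{0}^{\infty} \frac{8 a}{\left(a^{2} + t^{2}\right)^{2}} \, dt = \frac{2 \pi}{a^{2}},$$
so $\int_{0}^{\infty} - \frac{4}{\left(a^{2} + t^{2}\right)^{2}} \, dt = - \frac{\pi}{a^{3}}$.

Repeating — each differentiation of $1/(t^2+a^2)^j$ produces $-2ja/(t^2+a^2)^{j+1}$ — and dividing through by $-2ja$ at each step yields, after $2$ differentiations in total,
$$\int_{0}^{\infty} - \frac{4}{\left(a^{2} + t^{2}\right)^{3}} \, dt = - \frac{3 \pi}{4 a^{5}}.$$

Setting $a = \frac{1}{6}$:
$$I = - 5832 \pi.$$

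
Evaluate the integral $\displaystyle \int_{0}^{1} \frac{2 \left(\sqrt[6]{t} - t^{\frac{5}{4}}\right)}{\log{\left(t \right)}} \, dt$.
$\log{\left(\frac{196}{729} \right)}$

Consider the one-parameter family: let $I(a) = \int_{0}^{1} \frac{2 \left(- t^{\frac{5}{4}} + t^{a}\right)}{\log{\left(t \right)}} \, dt$.

Since $\dfrac{\partial}{\partial a}\,t^{a} = t^{a} \ln t$, the $\ln t$ in the denominator cancels and
$$\frac{dI}{da} = \int_{0}^{1} 2 t^{a} \, dt = 2 \left[\frac{t^{a+1}}{a+1}\right]_0^1 = \frac{2}{a + 1}.$$

Integrating with respect to $a$ gives $I(a) = \log{\left(\frac{16 \left(a + 1\right)^{2}}{81} \right)} + C$.

At $a = \frac{5}{4}$ the integrand is identically $0$, so $I(\frac{5}{4}) = 0$. The closed form gives $0$, hence $C = 0$.

Setting $a = \frac{1}{6}$:
$$I = \log{\left(\frac{196}{729} \right)}.$$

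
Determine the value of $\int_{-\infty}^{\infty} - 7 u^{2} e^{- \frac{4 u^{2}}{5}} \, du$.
$- \frac{35 \sqrt{5} \sqrt{\pi}}{16}$

Begin with the known integral
$$J(a) = \int_{-\infty}^{\infty} - 7 e^{- a u^{2}} \, du = - \frac{7 \sqrt{\pi}}{\sqrt{a}}.$$

Differentiating under the integral sign brings down a factor of $(-u^2)$:
$$\frac{dJ}{da} = \int_{-\infty}^{\infty} 7 u^{2} e^{- a u^{2}} \, du = \frac{7 \sqrt{\pi}}{2 a^{\frac{3}{2}}}.$$

The integral on the left is $-I$, so $I = - \frac{7 \sqrt{\pi}}{2 a^{\frac{3}{2}}}$.

Setting $a = \frac{4}{5}$:
$$I = - \frac{35 \sqrt{5} \sqrt{\pi}}{16}.$$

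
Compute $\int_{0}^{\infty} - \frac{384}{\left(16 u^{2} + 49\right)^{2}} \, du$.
$- \frac{24 \pi}{343}$

Begin with the known result
$$J(a) = \int_{0}^{\infty} - \frac{3}{2 \left(a^{2} + u^{2}\right)} \, du = - \frac{3 \pi}{4 a}.$$

Differentiating under the integral sign with respect to $a$,
$$\frac{dJ}{da} = \int_{0}^{\infty} \frac{3 a}{\left(a^{2} + u^{2}\right)^{2}} \, du = \frac{3 \pi}{4 a^{2}},$$
so $\int_{0}^{\infty} - \frac{3}{2 \left(a^{2} + u^{2}\right)^{2}} \, du = - \frac{3 \pi}{8 a^{3}}$.

Setting $a = \frac{7}{4}$:
$$I = - \frac{24 \pi}{343}.$$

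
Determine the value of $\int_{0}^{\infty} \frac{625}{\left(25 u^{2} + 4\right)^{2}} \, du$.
$\frac{125 \pi}{32}$

Recall the elementary integral
$$J(a) = \int_{0}^{\infty} \frac{1}{a^{2} + u^{2}} \, du = \frac{\pi}{2 a}.$$

Differentiating under the integral sign with respect to $a$,
$$\frac{dJ}{da} = \int_{0}^{\infty} - \frac{2 a}{\left(a^{2} + u^{2}\right)^{2}} \, du = - \frac{\pi}{2 a^{2}},$$
so $\int_{0}^{\infty} \frac{1}{\left(a^{2} + u^{2}\right)^{2}} \, du = \frac{\pi}{4 a^{3}}$.

Setting $a = \frac{2}{5}$:
$$I = \frac{125 \pi}{32}.$$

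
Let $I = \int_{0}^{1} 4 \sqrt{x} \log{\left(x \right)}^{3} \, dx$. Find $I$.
$- \frac{128}{27}$

Begin with the known integral
$$J(a) = \int_{0}^{1} 4 x^{a} \, dx = \frac{4}{a + 1}.$$

Differentiating under the integral sign brings down a factor of $\ln x$:
$$\frac{dJ}{da} = \int_{0}^{1} 4 x^{a} \log{\left(x \right)} \, dx = - \frac{4}{\left(a + 1\right)^{2}}.$$

Repeating $3$ times in total — each differentiation brings down another $\ln x$ — gives
$$\frac{d^{3}J}{da^{3}} = \int_{0}^{1} 4 x^{a} \log{\left(x \right)}^{3} \, dx = - \frac{24}{\left(a + 1\right)^{4}},$$
and the integrand here is exactly the target integrand, so $I = - \frac{24}{\left(a + 1\right)^{4}}$.

Setting $a = \frac{1}{2}$:
$$I = - \frac{128}{27}.$$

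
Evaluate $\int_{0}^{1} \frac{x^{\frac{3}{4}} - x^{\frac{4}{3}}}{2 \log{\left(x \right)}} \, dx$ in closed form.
$- \log{\left(2 \right)} + \frac{\log{\left(3 \right)}}{2}$

Replace the exponent $\frac{4}{3}$ by a parameter $a$: let $I(a) = \int_{0}^{1} \frac{x^{\frac{3}{4}} - x^{a}}{2 \log{\left(x \right)}} \, dx$.

Since $\dfrac{\partial}{\partial a}\,x^{a} = x^{a} \ln x$, the $\ln x$ in the denominator cancels and
$$\frac{dI}{da} = \int_{0}^{1} - \frac{1}{2} x^{a} \, dx = - \frac{1}{2} \left[\frac{x^{a+1}}{a+1}\right]_0^1 = - \frac{1}{2 a + 2}.$$

Integrating with respect to $a$ gives $I(a) = - \frac{\log{\left(a + 1 \right)}}{2} - \log{\left(2 \right)} + \frac{\log{\left(7 \right)}}{2} + C$.

At $a = \frac{3}{4}$ the integrand is identically $0$, so $I(\frac{3}{4}) = 0$. The closed form gives $0$, hence $C = 0$.

Setting $a = \frac{4}{3}$:
$$I = - \log{\left(2 \right)} + \frac{\log{\left(3 \right)}}{2}.$$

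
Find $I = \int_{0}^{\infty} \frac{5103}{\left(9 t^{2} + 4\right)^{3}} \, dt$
$\frac{5103 \pi}{512}$

Begin with the known result
$$J(a) = \int_{0}^{\infty} \frac{7}{a^{2} + t^{2}} \, dt = \frac{7 \pi}{2 a}.$$

Differentiating under the integral sign with respect to $a$,
$$\frac{dJ}{da} = \int_{0}^{\infty} - \frac{14 a}{\left(a^{2} + t^{2}\right)^{2}} \, dt = - \frac{7 \pi}{2 a^{2}},$$
so $\int_{0}^{\infty} \frac{7}{\left(a^{2} + t^{2}\right)^{2}} \, dt = \frac{7 \pi}{4 a^{3}}$.

Repeating — each differentiation of $1/(t^2+a^2)^j$ produces $-2ja/(t^2+a^2)^{j+1}$ — and dividing through by $-2ja$ at each step yields, after $2$ differentiations in total,
$$\int_{0}^{\infty} \frac{7}{\left(a^{2} + t^{2}\right)^{3}} \, dt = \frac{21 \pi}{16 a^{5}}.$$

Setting $a = \frac{2}{3}$:
$$I = \frac{5103 \pi}{512}.$$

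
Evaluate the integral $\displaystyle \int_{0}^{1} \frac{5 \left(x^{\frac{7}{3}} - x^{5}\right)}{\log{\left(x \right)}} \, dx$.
$- \log{\left(\frac{59049}{3125} \right)}$

Consider the one-parameter family: let $I(a) = \int_{0}^{1} \frac{5 \left(x^{\frac{7}{3}} - x^{a}\right)}{\log{\left(x \right)}} \, dx$.

Since $\dfrac{\partial}{\partial a}\,x^{a} = x^{a} \ln x$, the $\ln x$ in the denominator cancels and
$$\frac{dI}{da} = \int_{0}^{1} -5 x^{a} \, dx = -5 \left[\frac{x^{a+1}}{a+1}\right]_0^1 = - \frac{5}{a + 1}.$$

Integrating with respect to $a$ gives $I(a) = - \log{\left(\frac{243 \left(a + 1\right)^{5}}{100000} \right)} + C$.

At $a = \frac{7}{3}$ the integrand is identically $0$, so $I(\frac{7}{3}) = 0$. The closed form gives $0$, hence $C = 0$.

Setting $a = 5$:
$$I = - \log{\left(\frac{59049}{3125} \right)}.$$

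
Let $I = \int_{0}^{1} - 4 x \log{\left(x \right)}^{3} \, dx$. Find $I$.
$\frac{3}{2}$

Begin with the known integral
$$J(a) = \int_{0}^{1} - 4 x^{a} \, dx = - \frac{4}{a + 1}.$$

Differentiating under the integral sign brings down a factor of $\ln x$:
$$\frac{dJ}{da} = \int_{0}^{1} - 4 x^{a} \log{\left(x \right)} \, dx = \frac{4}{\left(a + 1\right)^{2}}.$$

Repeating $3$ times in total — each differentiation brings down another $\ln x$ — gives
$$\frac{d^{3}J}{da^{3}} = \int_{0}^{1} - 4 x^{a} \log{\left(x \right)}^{3} \, dx = \frac{24}{\left(a + 1\right)^{4}},$$
and the integrand here is exactly the target integrand, so $I = \frac{24}{\left(a + 1\right)^{4}}$.

Setting $a = 1$:
$$I = \frac{3}{2}.$$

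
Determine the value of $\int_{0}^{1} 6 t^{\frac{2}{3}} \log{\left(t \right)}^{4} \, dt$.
$\frac{34992}{3125}$

Consider the simpler parametrised integral
$$J(a) = \int_{0}^{1} 6 t^{a} \, dt = \frac{6}{a + 1}.$$

Differentiating under the integral sign brings down a factor of $\ln t$:
$$\frac{dJ}{da} = \int_{0}^{1} 6 t^{a} \log{\left(t \right)} \, dt = - \frac{6}{\left(a + 1\right)^{2}}.$$

Repeating $4$ times in total — each differentiation brings down another $\ln t$ — gives
$$\frac{d^{4}J}{da^{4}} = \int_{0}^{1} 6 t^{a} \log{\left(t \right)}^{4} \, dt = \frac{144}{\left(a + 1\right)^{5}},$$
and the integrand here is exactly the target integrand, so $I = \frac{144}{\left(a + 1\right)^{5}}$.

Setting $a = \frac{2}{3}$:
$$I = \frac{34992}{3125}.$$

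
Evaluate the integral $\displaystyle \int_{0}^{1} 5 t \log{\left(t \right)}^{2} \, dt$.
$\frac{5}{4}$

Begin with the known integral
$$J(a) = \int_{0}^{1} 5 t^{a} \, dt = \frac{5}{a + 1}.$$

Differentiating under the integral sign brings down a factor of $\ln t$:
$$\frac{dJ}{da} = \int_{0}^{1} 5 t^{a} \log{\left(t \right)} \, dt = - \frac{5}{\left(a + 1\right)^{2}}.$$

Repeating twice in total — each differentiation brings down another $\ln t$ — gives
$$\frac{d^{2}J}{da^{2}} = \int_{0}^{1} 5 t^{a} \log{\left(t \right)}^{2} \, dt = \frac{10}{\left(a + 1\right)^{3}},$$
and the integrand here is exactly the target integrand, so $I = \frac{10}{\left(a + 1\right)^{3}}$.

Setting $a = 1$:
$$I = \frac{5}{4}.$$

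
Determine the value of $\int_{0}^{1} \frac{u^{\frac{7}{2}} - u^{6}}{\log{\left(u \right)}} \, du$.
$\log{\left(\frac{9}{14} \right)}$

Introduce a parameter $a$ in the exponent: let $I(a) = \int_{0}^{1} \frac{- u^{6} + u^{a}}{\log{\left(u \right)}} \, du$.

Since $\dfrac{\partial}{\partial a}\,u^{a} = u^{a} \ln u$, the $\ln u$ in the denominator cancels and
$$\frac{dI}{da} = \int_{0}^{1} u^{a} \, du = \left[\frac{u^{a+1}}{a+1}\right]_0^1 = \frac{1}{a + 1}.$$

Integrating with respect to $a$ gives $I(a) = \log{\left(\frac{a}{7} + \frac{1}{7} \right)} + C$.

At $a = 6$ the integrand is identically $0$, so $I(6) = 0$. The closed form gives $0$, hence $C = 0$.

Setting $a = \frac{7}{2}$:
$$I = \log{\left(\frac{9}{14} \right)}.$$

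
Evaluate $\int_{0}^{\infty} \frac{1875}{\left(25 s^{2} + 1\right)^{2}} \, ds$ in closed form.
$\frac{375 \pi}{4}$

Start from the standard arctangent integral
$$J(a) = \int_{0}^{\infty} \frac{3}{a^{2} + s^{2}} \, ds = \frac{3 \pi}{2 a}.$$

Differentiating under the integral sign with respect to $a$,
$$\frac{dJ}{da} = \int_{0}^{\infty} - \frac{6 a}{\left(a^{2} + s^{2}\right)^{2}} \, ds = - \frac{3 \pi}{2 a^{2}},$$
so $\int_{0}^{\infty} \frac{3}{\left(a^{2} + s^{2}\right)^{2}} \, ds = \frac{3 \pi}{4 a^{3}}$.

Setting $a = \frac{1}{5}$:
$$I = \frac{375 \pi}{4}.$$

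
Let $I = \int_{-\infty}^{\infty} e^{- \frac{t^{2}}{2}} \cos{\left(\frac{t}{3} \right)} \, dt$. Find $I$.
$\frac{\sqrt{2} \sqrt{\pi}}{e^{\frac{1}{18}}}$

Let $b$ denote the cosine frequency and define $I(b) = \int_{-\infty}^{\infty} e^{- \frac{t^{2}}{2}} \cos{\left(b t \right)} \, dt$.

Differentiating under the integral sign,
$$I'(b) = \int_{-\infty}^{\infty} - t e^{- \frac{t^{2}}{2}} \sin{\left(b t \right)} \, dt.$$

Integrate $\int_{-\infty}^{\infty} t \sin(b t)\, e^{- \frac{t^{2}}{2}}\, dt$ by parts with $u = \sin(b t)$ and $dv = t\, e^{- \frac{t^{2}}{2}}\, dt$, giving $v = - e^{- \frac{t^{2}}{2}}$. The boundary term vanishes and
$$\int_{-\infty}^{\infty} t \sin(b t)\, e^{- \frac{t^{2}}{2}}\, dt = b \int_{-\infty}^{\infty} \cos(b t)\, e^{- \frac{t^{2}}{2}}\, dt,$$
so $I'(b) = - b\, I(b)$.

This is a separable first-order ODE; solving with the initial condition $I(0) = \int_{-\infty}^{\infty} e^{- \frac{t^{2}}{2}}\,dt = \sqrt{2} \sqrt{\pi}$ gives
$$I(b) = \sqrt{2} \sqrt{\pi} e^{- \frac{b^{2}}{2}}.$$

Setting $b = \frac{1}{3}$:
$$I = \frac{\sqrt{2} \sqrt{\pi}}{e^{\frac{1}{18}}}.$$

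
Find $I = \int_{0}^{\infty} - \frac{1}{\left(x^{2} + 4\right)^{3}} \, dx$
$- \frac{3 \pi}{512}$

Start from the standard arctangent integral
$$J(a) = \int_{0}^{\infty} - \frac{1}{a^{2} + x^{2}} \, dx = - \frac{\pi}{2 a}.$$

Differentiating under the integral sign with respect to $a$,
$$\frac{dJ}{da} = \int_{0}^{\infty} \frac{2 a}{\left(a^{2} + x^{2}\right)^{2}} \, dx = \frac{\pi}{2 a^{2}},$$
so $\int_{0}^{\infty} - \frac{1}{\left(a^{2} + x^{2}\right)^{2}} \, dx = - \frac{\pi}{4 a^{3}}$.

Repeating — each differentiation of $1/(x^2+a^2)^j$ produces $-2ja/(x^2+a^2)^{j+1}$ — and dividing through by $-2ja$ at each step yields, after $2$ differentiations in total,
$$\int_{0}^{\infty} - \frac{1}{\left(a^{2} + x^{2}\right)^{3}} \, dx = - \frac{3 \pi}{16 a^{5}}.$$

Setting $a = 2$:
$$I = - \frac{3 \pi}{512}.$$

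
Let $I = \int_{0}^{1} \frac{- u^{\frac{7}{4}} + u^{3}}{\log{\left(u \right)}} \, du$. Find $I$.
$\log{\left(\frac{16}{11} \right)}$

Replace the exponent $3$ by a parameter $a$: let $I(a) = \int_{0}^{1} \frac{- u^{\frac{7}{4}} + u^{a}}{\log{\left(u \right)}} \, du$.

Since $\dfrac{\partial}{\partial a}\,u^{a} = u^{a} \ln u$, the $\ln u$ in the denominator cancels and
$$\frac{dI}{da} = \int_{0}^{1} u^{a} \, du = \left[\frac{u^{a+1}}{a+1}\right]_0^1 = \frac{1}{a + 1}.$$

Integrating with respect to $a$ gives $I(a) = \log{\left(\frac{4 a}{11} + \frac{4}{11} \right)} + C$.

At $a = \frac{7}{4}$ the integrand is identically $0$, so $I(\frac{7}{4}) = 0$. The closed form gives $0$, hence $C = 0$.

Setting $a = 3$:
$$I = \log{\left(\frac{16}{11} \right)}.$$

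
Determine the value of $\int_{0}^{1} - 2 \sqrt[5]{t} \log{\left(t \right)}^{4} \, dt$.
$- \frac{3125}{162}$

Start from the elementary integral
$$J(a) = \int_{0}^{1} - 2 t^{a} \, dt = - \frac{2}{a + 1}.$$

Differentiating under the integral sign brings down a factor of $\ln t$:
$$\frac{dJ}{da} = \int_{0}^{1} - 2 t^{a} \log{\left(t \right)} \, dt = \frac{2}{\left(a + 1\right)^{2}}.$$

Repeating $4$ times in total — each differentiation brings down another $\ln t$ — gives
$$\frac{d^{4}J}{da^{4}} = \int_{0}^{1} - 2 t^{a} \log{\left(t \right)}^{4} \, dt = - \frac{48}{\left(a + 1\right)^{5}},$$
and the integrand here is exactly the target integrand, so $I = - \frac{48}{\left(a + 1\right)^{5}}$.

Setting $a = \frac{1}{5}$:
$$I = - \frac{3125}{162}.$$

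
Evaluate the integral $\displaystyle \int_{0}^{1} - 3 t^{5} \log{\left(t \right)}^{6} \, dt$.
$- \frac{5}{648}$

Begin with the known integral
$$J(a) = \int_{0}^{1} - 3 t^{a} \, dt = - \frac{3}{a + 1}.$$

Differentiating under the integral sign brings down a factor of $\ln t$:
$$\frac{dJ}{da} = \int_{0}^{1} - 3 t^{a} \log{\left(t \right)} \, dt = \frac{3}{\left(a + 1\right)^{2}}.$$

Repeating $6$ times in total — each differentiation brings down another $\ln t$ — gives
$$\frac{d^{6}J}{da^{6}} = \int_{0}^{1} - 3 t^{a} \log{\left(t \right)}^{6} \, dt = - \frac{2160}{\left(a + 1\right)^{7}},$$
and the integrand here is exactly the target integrand, so $I = - \frac{2160}{\left(a + 1\right)^{7}}$.

Setting $a = 5$:
$$I = - \frac{5}{648}.$$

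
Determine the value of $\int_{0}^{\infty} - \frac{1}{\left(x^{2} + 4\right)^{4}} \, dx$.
$- \frac{5 \pi}{4096}$

Start from the standard arctangent integral
$$J(a) = \int_{0}^{\infty} - \frac{1}{a^{2} + x^{2}} \, dx = - \frac{\pi}{2 a}.$$

Differentiating under the integral sign with respect to $a$,
$$\frac{dJ}{da} = \int_{0}^{\infty} \frac{2 a}{\left(a^{2} + x^{2}\right)^{2}} \, dx = \frac{\pi}{2 a^{2}},$$
so $\int_{0}^{\infty} - \frac{1}{\left(a^{2} + x^{2}\right)^{2}} \, dx = - \frac{\pi}{4 a^{3}}$.

Repeating — each differentiation of $1/(x^2+a^2)^j$ produces $-2ja/(x^2+a^2)^{j+1}$ — and dividing through by $-2ja$ at each step yields, after $3$ differentiations in total,
$$\int_{0}^{\infty} - \frac{1}{\left(a^{2} + x^{2}\right)^{4}} \, dx = - \frac{5 \pi}{32 a^{7}}.$$

Setting $a = 2$:
$$I = - \frac{5 \pi}{4096}.$$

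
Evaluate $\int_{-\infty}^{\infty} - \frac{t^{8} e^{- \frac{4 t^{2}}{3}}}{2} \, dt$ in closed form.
$- \frac{8505 \sqrt{3} \sqrt{\pi}}{16384}$

Begin with the known integral
$$J(a) = \int_{-\infty}^{\infty} - \frac{e^{- a t^{2}}}{2} \, dt = - \frac{\sqrt{\pi}}{2 \sqrt{a}}.$$

Differentiating under the integral sign brings down a factor of $(-t^2)$:
$$\frac{dJ}{da} = \int_{-\infty}^{\infty} \frac{t^{2} e^{- a t^{2}}}{2} \, dt = \frac{\sqrt{\pi}}{4 a^{\frac{3}{2}}}.$$

Repeating $4$ times in total — each differentiation brings down another $(-t^2)$ — gives
$$\frac{d^{4}J}{da^{4}} = \int_{-\infty}^{\infty} - \frac{t^{8} e^{- a t^{2}}}{2} \, dt = - \frac{105 \sqrt{\pi}}{32 a^{\frac{9}{2}}},$$
and the integrand here is exactly the target integrand, so $I = - \frac{105 \sqrt{\pi}}{32 a^{\frac{9}{2}}}$.

Setting $a = \frac{4}{3}$:
$$I = - \frac{8505 \sqrt{3} \sqrt{\pi}}{16384}.$$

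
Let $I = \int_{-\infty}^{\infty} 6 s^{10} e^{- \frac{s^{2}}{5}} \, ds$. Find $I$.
$\frac{8859375 \sqrt{5} \sqrt{\pi}}{16}$

Consider the simpler parametrised integral
$$J(a) = \int_{-\infty}^{\infty} 6 e^{- a s^{2}} \, ds = \frac{6 \sqrt{\pi}}{\sqrt{a}}.$$

Differentiating under the integral sign brings down a factor of $(-s^2)$:
$$\frac{dJ}{da} = \int_{-\infty}^{\infty} - 6 s^{2} e^{- a s^{2}} \, ds = - \frac{3 \sqrt{\pi}}{a^{\frac{3}{2}}}.$$

Repeating $5$ times in total — each differentiation brings down another $(-s^2)$ — gives
$$\frac{d^{5}J}{da^{5}} = \int_{-\infty}^{\infty} - 6 s^{10} e^{- a s^{2}} \, ds = - \frac{2835 \sqrt{\pi}}{16 a^{\frac{11}{2}}},$$
and the integrand here is $(-1)^{5}$ times the target integrand, so $I = (-1)^{5}\,\frac{d^{5}J}{da^{5}} = \frac{2835 \sqrt{\pi}}{16 a^{\frac{11}{2}}}$.

Setting $a = \frac{1}{5}$:
$$I = \frac{8859375 \sqrt{5} \sqrt{\pi}}{16}.$$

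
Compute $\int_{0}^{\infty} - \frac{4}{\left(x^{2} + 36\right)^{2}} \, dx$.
$- \frac{\pi}{216}$

Begin with the known result
$$J(a) = \int_{0}^{\infty} - \frac{4}{a^{2} + x^{2}} \, dx = - \frac{2 \pi}{a}.$$

Differentiating under the integral sign with respect to $a$,
$$\frac{dJ}{da} = \int_{0}^{\infty} \frac{8 a}{\left(a^{2} + x^{2}\right)^{2}} \, dx = \frac{2 \pi}{a^{2}},$$
so $\int_{0}^{\infty} - \frac{4}{\left(a^{2} + x^{2}\right)^{2}} \, dx = - \frac{\pi}{a^{3}}$.

Setting $a = 6$:
$$I = - \frac{\pi}{216}.$$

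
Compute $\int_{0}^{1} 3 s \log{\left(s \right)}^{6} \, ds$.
$\frac{135}{8}$

Begin with the known integral
$$J(a) = \int_{0}^{1} 3 s^{a} \, ds = \frac{3}{a + 1}.$$

Differentiating under the integral sign brings down a factor of $\ln s$:
$$\frac{dJ}{da} = \int_{0}^{1} 3 s^{a} \log{\left(s \right)} \, ds = - \frac{3}{\left(a + 1\right)^{2}}.$$

Repeating $6$ times in total — each differentiation brings down another $\ln s$ — gives
$$\frac{d^{6}J}{da^{6}} = \int_{0}^{1} 3 s^{a} \log{\left(s \right)}^{6} \, ds = \frac{2160}{\left(a + 1\right)^{7}},$$
and the integrand here is exactly the target integrand, so $I = \frac{2160}{\left(a + 1\right)^{7}}$.

Setting $a = 1$:
$$I = \frac{135}{8}.$$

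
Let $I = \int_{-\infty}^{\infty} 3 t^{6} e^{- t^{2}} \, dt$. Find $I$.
$\frac{45 \sqrt{\pi}}{8}$

Start from the elementary integral
$$J(a) = \int_{-\infty}^{\infty} 3 e^{- a t^{2}} \, dt = \frac{3 \sqrt{\pi}}{\sqrt{a}}.$$

Differentiating under the integral sign brings down a factor of $(-t^2)$:
$$\frac{dJ}{da} = \int_{-\infty}^{\infty} - 3 t^{2} e^{- a t^{2}} \, dt = - \frac{3 \sqrt{\pi}}{2 a^{\frac{3}{2}}}.$$

Repeating $3$ times in total — each differentiation brings down another $(-t^2)$ — gives
$$\frac{d^{3}J}{da^{3}} = \int_{-\infty}^{\infty} - 3 t^{6} e^{- a t^{2}} \, dt = - \frac{45 \sqrt{\pi}}{8 a^{\frac{7}{2}}},$$
and the integrand here is $(-1)^{3}$ times the target integrand, so $I = (-1)^{3}\,\frac{d^{3}J}{da^{3}} = \frac{45 \sqrt{\pi}}{8 a^{\frac{7}{2}}}$.

Setting $a = 1$:
$$I = \frac{45 \sqrt{\pi}}{8}.$$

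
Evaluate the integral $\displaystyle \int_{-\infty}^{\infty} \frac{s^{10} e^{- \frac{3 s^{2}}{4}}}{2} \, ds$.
$\frac{1120 \sqrt{3} \sqrt{\pi}}{27}$

Begin with the known integral
$$J(a) = \int_{-\infty}^{\infty} \frac{e^{- a s^{2}}}{2} \, ds = \frac{\sqrt{\pi}}{2 \sqrt{a}}.$$

Differentiating under the integral sign brings down a factor of $(-s^2)$:
$$\frac{dJ}{da} = \int_{-\infty}^{\infty} - \frac{s^{2} e^{- a s^{2}}}{2} \, ds = - \frac{\sqrt{\pi}}{4 a^{\frac{3}{2}}}.$$

Repeating $5$ times in total — each differentiation brings down another $(-s^2)$ — gives
$$\frac{d^{5}J}{da^{5}} = \int_{-\infty}^{\infty} - \frac{s^{10} e^{- a s^{2}}}{2} \, ds = - \frac{945 \sqrt{\pi}}{64 a^{\frac{11}{2}}},$$
and the integrand here is $(-1)^{5}$ times the target integrand, so $I = (-1)^{5}\,\frac{d^{5}J}{da^{5}} = \frac{945 \sqrt{\pi}}{64 a^{\frac{11}{2}}}$.

Setting $a = \frac{3}{4}$:
$$I = \frac{1120 \sqrt{3} \sqrt{\pi}}{27}.$$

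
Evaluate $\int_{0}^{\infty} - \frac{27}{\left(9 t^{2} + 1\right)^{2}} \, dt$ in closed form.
$- \frac{9 \pi}{4}$

Begin with the known result
$$J(a) = \int_{0}^{\infty} - \frac{1}{3 \left(a^{2} + t^{2}\right)} \, dt = - \frac{\pi}{6 a}.$$

Differentiating under the integral sign with respect to $a$,
$$\frac{dJ}{da} = \int_{0}^{\infty} \frac{2 a}{3 \left(a^{2} + t^{2}\right)^{2}} \, dt = \frac{\pi}{6 a^{2}},$$
so $\int_{0}^{\infty} - \frac{1}{3 \left(a^{2} + t^{2}\right)^{2}} \, dt = - \frac{\pi}{12 a^{3}}$.

Setting $a = \frac{1}{3}$:
$$I = - \frac{9 \pi}{4}.$$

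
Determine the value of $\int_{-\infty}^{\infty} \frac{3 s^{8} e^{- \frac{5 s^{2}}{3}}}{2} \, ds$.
$\frac{5103 \sqrt{15} \sqrt{\pi}}{20000}$

Start from the elementary integral
$$J(a) = \int_{-\infty}^{\infty} \frac{3 e^{- a s^{2}}}{2} \, ds = \frac{3 \sqrt{\pi}}{2 \sqrt{a}}.$$

Differentiating under the integral sign brings down a factor of $(-s^2)$:
$$\frac{dJ}{da} = \int_{-\infty}^{\infty} - \frac{3 s^{2} e^{- a s^{2}}}{2} \, ds = - \frac{3 \sqrt{\pi}}{4 a^{\frac{3}{2}}}.$$

Repeating $4$ times in total — each differentiation brings down another $(-s^2)$ — gives
$$\frac{d^{4}J}{da^{4}} = \int_{-\infty}^{\infty} \frac{3 s^{8} e^{- a s^{2}}}{2} \, ds = \frac{315 \sqrt{\pi}}{32 a^{\frac{9}{2}}},$$
and the integrand here is exactly the target integrand, so $I = \frac{315 \sqrt{\pi}}{32 a^{\frac{9}{2}}}$.

Setting $a = \frac{5}{3}$:
$$I = \frac{5103 \sqrt{15} \sqrt{\pi}}{20000}.$$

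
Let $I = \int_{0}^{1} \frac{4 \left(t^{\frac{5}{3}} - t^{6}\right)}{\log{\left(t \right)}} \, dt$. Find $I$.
$- \log{\left(\frac{194481}{4096} \right)}$

Replace the exponent $6$ by a parameter $a$: let $I(a) = \int_{0}^{1} \frac{4 \left(t^{\frac{5}{3}} - t^{a}\right)}{\log{\left(t \right)}} \, dt$.

Since $\dfrac{\partial}{\partial a}\,t^{a} = t^{a} \ln t$, the $\ln t$ in the denominator cancels and
$$\frac{dI}{da} = \int_{0}^{1} -4 t^{a} \, dt = -4 \left[\frac{t^{a+1}}{a+1}\right]_0^1 = - \frac{4}{a + 1}.$$

Integrating with respect to $a$ gives $I(a) = - \log{\left(\frac{81 \left(a + 1\right)^{4}}{4096} \right)} + C$.

At $a = \frac{5}{3}$ the integrand is identically $0$, so $I(\frac{5}{3}) = 0$. The closed form gives $0$, hence $C = 0$.

Setting $a = 6$:
$$I = - \log{\left(\frac{194481}{4096} \right)}.$$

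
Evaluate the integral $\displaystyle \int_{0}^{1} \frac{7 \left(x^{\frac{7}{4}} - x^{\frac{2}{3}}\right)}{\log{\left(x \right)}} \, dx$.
$\log{\left(\frac{42618442977}{1280000000} \right)}$

Introduce a parameter $a$ in the exponent: let $I(a) = \int_{0}^{1} \frac{7 \left(- x^{\frac{2}{3}} + x^{a}\right)}{\log{\left(x \right)}} \, dx$.

Since $\dfrac{\partial}{\partial a}\,x^{a} = x^{a} \ln x$, the $\ln x$ in the denominator cancels and
$$\frac{dI}{da} = \int_{0}^{1} 7 x^{a} \, dx = 7 \left[\frac{x^{a+1}}{a+1}\right]_0^1 = \frac{7}{a + 1}.$$

Integrating with respect to $a$ gives $I(a) = \log{\left(\frac{2187 \left(a + 1\right)^{7}}{78125} \right)} + C$.

At $a = \frac{2}{3}$ the integrand is identically $0$, so $I(\frac{2}{3}) = 0$. The closed form gives $0$, hence $C = 0$.

Setting $a = \frac{7}{4}$:
$$I = \log{\left(\frac{42618442977}{1280000000} \right)}.$$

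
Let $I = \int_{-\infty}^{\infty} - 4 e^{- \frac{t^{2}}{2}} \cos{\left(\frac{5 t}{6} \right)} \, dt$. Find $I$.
$- \frac{4 \sqrt{2} \sqrt{\pi}}{e^{\frac{25}{72}}}$

Treat the cosine frequency as a parameter and define $I(b) = \int_{-\infty}^{\infty} - 4 e^{- \frac{t^{2}}{2}} \cos{\left(b t \right)} \, dt$.

Differentiating under the integral sign,
$$I'(b) = \int_{-\infty}^{\infty} 4 t e^{- \frac{t^{2}}{2}} \sin{\left(b t \right)} \, dt.$$

Integrate $\int_{-\infty}^{\infty} t \sin(b t)\, e^{- \frac{t^{2}}{2}}\, dt$ by parts with $u = \sin(b t)$ and $dv = t\, e^{- \frac{t^{2}}{2}}\, dt$, giving $v = - e^{- \frac{t^{2}}{2}}$. The boundary term vanishes and
$$\int_{-\infty}^{\infty} t \sin(b t)\, e^{- \frac{t^{2}}{2}}\, dt = b \int_{-\infty}^{\infty} \cos(b t)\, e^{- \frac{t^{2}}{2}}\, dt,$$
so $I'(b) = - b\, I(b)$.

This is a separable first-order ODE; solving with the initial condition $I(0) = \int_{-\infty}^{\infty} - 4 e^{- \frac{t^{2}}{2}}\,dt = - 4 \sqrt{2} \sqrt{\pi}$ gives
$$I(b) = - 4 \sqrt{2} \sqrt{\pi} e^{- \frac{b^{2}}{2}}.$$

Setting $b = \frac{5}{6}$:
$$I = - \frac{4 \sqrt{2} \sqrt{\pi}}{e^{\frac{25}{72}}}.$$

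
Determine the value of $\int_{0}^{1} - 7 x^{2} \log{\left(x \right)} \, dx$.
$\frac{7}{9}$

Start from the elementary integral
$$J(a) = \int_{0}^{1} - 7 x^{a} \, dx = - \frac{7}{a + 1}.$$

Differentiating under the integral sign brings down a factor of $\ln x$:
$$\frac{dJ}{da} = \int_{0}^{1} - 7 x^{a} \log{\left(x \right)} \, dx = \frac{7}{\left(a + 1\right)^{2}}.$$

The integral on the left is $I$, so $I = \frac{7}{\left(a + 1\right)^{2}}$.

Setting $a = 2$:
$$I = \frac{7}{9}.$$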